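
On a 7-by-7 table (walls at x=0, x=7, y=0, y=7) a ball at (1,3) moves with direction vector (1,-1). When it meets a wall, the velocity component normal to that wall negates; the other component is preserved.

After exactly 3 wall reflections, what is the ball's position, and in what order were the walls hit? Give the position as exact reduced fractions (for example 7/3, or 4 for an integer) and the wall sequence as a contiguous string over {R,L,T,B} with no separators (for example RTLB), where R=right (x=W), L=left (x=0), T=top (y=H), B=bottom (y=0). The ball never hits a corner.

1. t=3 → B at (4,0); v=(1,1)
2. t=3 → R at (7,3); v=(-1,1)
3. t=4 → T at (3,7); v=(-1,-1)

Final position: (3,7)
Wall sequence: BRT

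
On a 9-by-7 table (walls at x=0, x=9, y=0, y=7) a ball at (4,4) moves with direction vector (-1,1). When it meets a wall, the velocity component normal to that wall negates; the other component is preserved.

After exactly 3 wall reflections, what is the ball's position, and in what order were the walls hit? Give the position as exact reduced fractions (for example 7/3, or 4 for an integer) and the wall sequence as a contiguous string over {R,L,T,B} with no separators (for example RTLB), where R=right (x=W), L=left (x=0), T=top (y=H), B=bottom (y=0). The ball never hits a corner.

Final position: (6,0)
Wall sequence: TLB

1. t=3 → T at (1,7); v=(-1,-1)
2. t=1 → L at (0,6); v=(1,-1)
3. t=6 → B at (6,0); v=(1,1)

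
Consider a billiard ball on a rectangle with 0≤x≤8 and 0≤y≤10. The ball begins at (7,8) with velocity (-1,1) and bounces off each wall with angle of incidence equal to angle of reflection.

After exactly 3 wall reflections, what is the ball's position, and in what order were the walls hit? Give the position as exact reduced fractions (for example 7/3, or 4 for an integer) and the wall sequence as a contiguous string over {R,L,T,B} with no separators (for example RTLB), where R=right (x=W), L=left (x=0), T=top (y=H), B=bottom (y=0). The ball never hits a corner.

1. t=2 → T at (5,10); v=(-1,-1)
2. t=5 → L at (0,5); v=(1,-1)
3. t=5 → B at (5,0); v=(1,1)

Final position: (5,0)
Wall sequence: TLB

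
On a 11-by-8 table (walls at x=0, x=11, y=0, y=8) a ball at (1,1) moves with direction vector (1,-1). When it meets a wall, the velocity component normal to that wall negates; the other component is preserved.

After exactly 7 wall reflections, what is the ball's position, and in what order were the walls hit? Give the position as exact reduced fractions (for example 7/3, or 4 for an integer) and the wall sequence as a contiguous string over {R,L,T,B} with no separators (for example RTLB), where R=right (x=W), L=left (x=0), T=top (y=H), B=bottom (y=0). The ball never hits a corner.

Final position: (11,1)
Wall sequence: BTRBLTR

1. t=1 → B at (2,0); v=(1,1)
2. t=8 → T at (10,8); v=(1,-1)
3. t=1 → R at (11,7); v=(-1,-1)
4. t=7 → B at (4,0); v=(-1,1)
5. t=4 → L at (0,4); v=(1,1)
6. t=4 → T at (4,8); v=(1,-1)
7. t=7 → R at (11,1); v=(-1,-1)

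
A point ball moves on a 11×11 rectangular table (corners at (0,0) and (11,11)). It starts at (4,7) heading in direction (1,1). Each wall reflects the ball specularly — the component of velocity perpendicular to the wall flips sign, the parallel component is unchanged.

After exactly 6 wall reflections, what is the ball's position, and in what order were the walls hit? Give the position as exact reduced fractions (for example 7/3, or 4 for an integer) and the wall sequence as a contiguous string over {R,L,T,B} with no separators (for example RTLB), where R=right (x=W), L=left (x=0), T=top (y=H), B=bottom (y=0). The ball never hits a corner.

1. t=4 → T at (8,11); v=(1,-1)
2. t=3 → R at (11,8); v=(-1,-1)
3. t=8 → B at (3,0); v=(-1,1)
4. t=3 → L at (0,3); v=(1,1)
5. t=8 → T at (8,11); v=(1,-1)
6. t=3 → R at (11,8); v=(-1,-1)

Final position: (11,8)
Wall sequence: TRBLTR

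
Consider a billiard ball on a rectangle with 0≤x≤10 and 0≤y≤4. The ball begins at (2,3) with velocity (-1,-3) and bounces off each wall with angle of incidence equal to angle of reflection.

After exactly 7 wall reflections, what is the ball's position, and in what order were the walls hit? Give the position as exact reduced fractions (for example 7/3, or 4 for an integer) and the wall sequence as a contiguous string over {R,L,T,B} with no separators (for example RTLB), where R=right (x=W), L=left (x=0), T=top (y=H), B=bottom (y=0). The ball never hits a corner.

Final position: (17/3,4)
Wall sequence: BLTBTBT

1. t=1 → B at (1,0); v=(-1,3)
2. t=1 → L at (0,3); v=(1,3)
3. t=1/3 → T at (1/3,4); v=(1,-3)
4. t=4/3 → B at (5/3,0); v=(1,3)
5. t=4/3 → T at (3,4); v=(1,-3)
6. t=4/3 → B at (13/3,0); v=(1,3)
7. t=4/3 → T at (17/3,4); v=(1,-3)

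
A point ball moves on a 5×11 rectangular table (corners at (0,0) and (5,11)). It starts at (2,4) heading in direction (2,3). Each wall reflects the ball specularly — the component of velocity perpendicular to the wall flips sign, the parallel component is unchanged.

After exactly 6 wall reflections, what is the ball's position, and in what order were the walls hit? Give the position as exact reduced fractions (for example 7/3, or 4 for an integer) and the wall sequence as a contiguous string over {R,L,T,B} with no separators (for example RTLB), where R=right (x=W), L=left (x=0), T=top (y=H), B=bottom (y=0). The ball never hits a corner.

Final position: (0,9)
Wall sequence: RTLBRL

1. t=3/2 → R at (5,17/2); v=(-2,3)
2. t=5/6 → T at (10/3,11); v=(-2,-3)
3. t=5/3 → L at (0,6); v=(2,-3)
4. t=2 → B at (4,0); v=(2,3)
5. t=1/2 → R at (5,3/2); v=(-2,3)
6. t=5/2 → L at (0,9); v=(2,3)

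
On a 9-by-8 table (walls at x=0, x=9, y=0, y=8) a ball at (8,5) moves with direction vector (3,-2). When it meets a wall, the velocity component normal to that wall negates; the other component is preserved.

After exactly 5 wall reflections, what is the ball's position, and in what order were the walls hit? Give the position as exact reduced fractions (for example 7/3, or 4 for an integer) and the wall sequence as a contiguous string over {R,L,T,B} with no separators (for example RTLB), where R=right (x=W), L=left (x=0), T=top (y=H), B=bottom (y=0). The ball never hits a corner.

1. t=1/3 → R at (9,13/3); v=(-3,-2)
2. t=13/6 → B at (5/2,0); v=(-3,2)
3. t=5/6 → L at (0,5/3); v=(3,2)
4. t=3 → R at (9,23/3); v=(-3,2)
5. t=1/6 → T at (17/2,8); v=(-3,-2)

Final position: (17/2,8)
Wall sequence: RBLRT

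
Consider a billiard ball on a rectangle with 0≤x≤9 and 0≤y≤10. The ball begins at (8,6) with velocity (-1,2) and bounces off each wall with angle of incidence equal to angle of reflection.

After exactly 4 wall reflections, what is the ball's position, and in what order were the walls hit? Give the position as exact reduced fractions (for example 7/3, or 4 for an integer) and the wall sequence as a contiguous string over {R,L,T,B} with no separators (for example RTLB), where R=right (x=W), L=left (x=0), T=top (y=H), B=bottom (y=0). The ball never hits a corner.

1. t=2 → T at (6,10); v=(-1,-2)
2. t=5 → B at (1,0); v=(-1,2)
3. t=1 → L at (0,2); v=(1,2)
4. t=4 → T at (4,10); v=(1,-2)

Final position: (4,10)
Wall sequence: TBLT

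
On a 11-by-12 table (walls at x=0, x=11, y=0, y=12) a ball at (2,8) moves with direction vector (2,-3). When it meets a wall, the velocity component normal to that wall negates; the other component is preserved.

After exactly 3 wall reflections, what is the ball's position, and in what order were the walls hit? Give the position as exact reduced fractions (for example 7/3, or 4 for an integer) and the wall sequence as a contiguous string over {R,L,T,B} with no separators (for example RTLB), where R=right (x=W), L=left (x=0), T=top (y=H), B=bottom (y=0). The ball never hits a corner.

Final position: (20/3,12)
Wall sequence: BRT

1. t=8/3 → B at (22/3,0); v=(2,3)
2. t=11/6 → R at (11,11/2); v=(-2,3)
3. t=13/6 → T at (20/3,12); v=(-2,-3)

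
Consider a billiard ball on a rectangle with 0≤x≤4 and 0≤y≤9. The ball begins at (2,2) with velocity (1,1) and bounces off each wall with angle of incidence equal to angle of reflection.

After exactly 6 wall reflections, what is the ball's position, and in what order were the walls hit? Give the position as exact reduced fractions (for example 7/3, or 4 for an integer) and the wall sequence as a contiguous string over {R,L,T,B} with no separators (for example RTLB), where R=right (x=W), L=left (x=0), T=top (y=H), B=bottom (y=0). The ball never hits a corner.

Final position: (2,0)
Wall sequence: RLTRLB

1. t=2 → R at (4,4); v=(-1,1)
2. t=4 → L at (0,8); v=(1,1)
3. t=1 → T at (1,9); v=(1,-1)
4. t=3 → R at (4,6); v=(-1,-1)
5. t=4 → L at (0,2); v=(1,-1)
6. t=2 → B at (2,0); v=(1,1)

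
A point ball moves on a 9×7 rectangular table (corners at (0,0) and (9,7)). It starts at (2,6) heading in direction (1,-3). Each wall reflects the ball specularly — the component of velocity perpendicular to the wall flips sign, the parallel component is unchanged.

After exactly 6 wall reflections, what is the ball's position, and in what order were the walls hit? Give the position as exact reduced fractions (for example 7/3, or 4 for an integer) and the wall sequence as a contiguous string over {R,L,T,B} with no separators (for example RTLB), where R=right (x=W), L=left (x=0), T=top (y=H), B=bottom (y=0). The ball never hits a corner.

1. t=2 → B at (4,0); v=(1,3)
2. t=7/3 → T at (19/3,7); v=(1,-3)
3. t=7/3 → B at (26/3,0); v=(1,3)
4. t=1/3 → R at (9,1); v=(-1,3)
5. t=2 → T at (7,7); v=(-1,-3)
6. t=7/3 → B at (14/3,0); v=(-1,3)

Final position: (14/3,0)
Wall sequence: BTBRTB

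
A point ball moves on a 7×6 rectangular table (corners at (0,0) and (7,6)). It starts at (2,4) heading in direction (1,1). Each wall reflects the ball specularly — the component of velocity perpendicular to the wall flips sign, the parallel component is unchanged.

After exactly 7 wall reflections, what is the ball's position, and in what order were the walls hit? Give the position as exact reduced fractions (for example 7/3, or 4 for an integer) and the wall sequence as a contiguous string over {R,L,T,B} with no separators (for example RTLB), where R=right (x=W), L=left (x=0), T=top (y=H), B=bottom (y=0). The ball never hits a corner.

Final position: (6,0)
Wall sequence: TRBLTRB

1. t=2 → T at (4,6); v=(1,-1)
2. t=3 → R at (7,3); v=(-1,-1)
3. t=3 → B at (4,0); v=(-1,1)
4. t=4 → L at (0,4); v=(1,1)
5. t=2 → T at (2,6); v=(1,-1)
6. t=5 → R at (7,1); v=(-1,-1)
7. t=1 → B at (6,0); v=(-1,1)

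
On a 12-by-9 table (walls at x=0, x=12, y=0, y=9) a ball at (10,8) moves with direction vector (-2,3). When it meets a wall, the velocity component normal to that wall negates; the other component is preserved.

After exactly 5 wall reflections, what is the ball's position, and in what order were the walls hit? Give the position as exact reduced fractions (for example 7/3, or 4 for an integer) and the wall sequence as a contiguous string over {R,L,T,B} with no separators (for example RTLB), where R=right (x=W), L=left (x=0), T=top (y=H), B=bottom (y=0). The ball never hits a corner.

1. t=1/3 → T at (28/3,9); v=(-2,-3)
2. t=3 → B at (10/3,0); v=(-2,3)
3. t=5/3 → L at (0,5); v=(2,3)
4. t=4/3 → T at (8/3,9); v=(2,-3)
5. t=3 → B at (26/3,0); v=(2,3)

Final position: (26/3,0)
Wall sequence: TBLTB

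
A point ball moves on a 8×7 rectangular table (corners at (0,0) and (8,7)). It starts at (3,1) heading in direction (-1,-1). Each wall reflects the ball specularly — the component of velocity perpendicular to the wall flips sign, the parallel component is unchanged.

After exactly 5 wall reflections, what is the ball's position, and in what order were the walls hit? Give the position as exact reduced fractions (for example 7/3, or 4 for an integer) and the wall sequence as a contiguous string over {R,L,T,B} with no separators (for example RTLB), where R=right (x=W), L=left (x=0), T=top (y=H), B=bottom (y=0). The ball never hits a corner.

1. t=1 → B at (2,0); v=(-1,1)
2. t=2 → L at (0,2); v=(1,1)
3. t=5 → T at (5,7); v=(1,-1)
4. t=3 → R at (8,4); v=(-1,-1)
5. t=4 → B at (4,0); v=(-1,1)

Final position: (4,0)
Wall sequence: BLTRB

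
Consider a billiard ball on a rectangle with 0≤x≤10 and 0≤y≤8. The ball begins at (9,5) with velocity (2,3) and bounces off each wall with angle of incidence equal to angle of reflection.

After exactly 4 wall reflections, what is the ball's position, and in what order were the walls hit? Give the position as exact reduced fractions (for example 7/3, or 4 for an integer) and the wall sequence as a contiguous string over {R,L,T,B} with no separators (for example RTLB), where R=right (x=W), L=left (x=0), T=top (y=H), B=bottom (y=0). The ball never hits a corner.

1. t=1/2 → R at (10,13/2); v=(-2,3)
2. t=1/2 → T at (9,8); v=(-2,-3)
3. t=8/3 → B at (11/3,0); v=(-2,3)
4. t=11/6 → L at (0,11/2); v=(2,3)

Final position: (0,11/2)
Wall sequence: RTBL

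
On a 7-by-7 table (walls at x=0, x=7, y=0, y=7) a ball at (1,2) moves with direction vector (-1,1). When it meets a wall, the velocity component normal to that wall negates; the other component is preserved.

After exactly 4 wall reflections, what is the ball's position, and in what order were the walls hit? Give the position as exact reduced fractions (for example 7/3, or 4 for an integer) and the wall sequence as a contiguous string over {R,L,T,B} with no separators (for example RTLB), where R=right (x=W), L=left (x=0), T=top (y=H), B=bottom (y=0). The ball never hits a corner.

Final position: (3,0)
Wall sequence: LTRB

1. t=1 → L at (0,3); v=(1,1)
2. t=4 → T at (4,7); v=(1,-1)
3. t=3 → R at (7,4); v=(-1,-1)
4. t=4 → B at (3,0); v=(-1,1)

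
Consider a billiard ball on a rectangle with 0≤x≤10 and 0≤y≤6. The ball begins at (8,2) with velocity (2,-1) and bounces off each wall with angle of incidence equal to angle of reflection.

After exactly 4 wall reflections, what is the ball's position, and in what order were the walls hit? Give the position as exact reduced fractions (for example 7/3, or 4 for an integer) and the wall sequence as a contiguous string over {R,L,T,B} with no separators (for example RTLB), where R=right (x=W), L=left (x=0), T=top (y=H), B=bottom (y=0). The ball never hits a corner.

1. t=1 → R at (10,1); v=(-2,-1)
2. t=1 → B at (8,0); v=(-2,1)
3. t=4 → L at (0,4); v=(2,1)
4. t=2 → T at (4,6); v=(2,-1)

Final position: (4,6)
Wall sequence: RBLT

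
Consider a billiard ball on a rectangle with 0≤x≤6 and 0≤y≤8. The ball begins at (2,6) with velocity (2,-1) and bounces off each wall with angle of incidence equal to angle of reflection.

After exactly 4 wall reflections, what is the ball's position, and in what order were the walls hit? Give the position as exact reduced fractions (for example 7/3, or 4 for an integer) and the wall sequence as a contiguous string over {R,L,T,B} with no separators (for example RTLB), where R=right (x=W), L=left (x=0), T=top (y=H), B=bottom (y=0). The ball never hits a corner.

1. t=2 → R at (6,4); v=(-2,-1)
2. t=3 → L at (0,1); v=(2,-1)
3. t=1 → B at (2,0); v=(2,1)
4. t=2 → R at (6,2); v=(-2,1)

Final position: (6,2)
Wall sequence: RLBR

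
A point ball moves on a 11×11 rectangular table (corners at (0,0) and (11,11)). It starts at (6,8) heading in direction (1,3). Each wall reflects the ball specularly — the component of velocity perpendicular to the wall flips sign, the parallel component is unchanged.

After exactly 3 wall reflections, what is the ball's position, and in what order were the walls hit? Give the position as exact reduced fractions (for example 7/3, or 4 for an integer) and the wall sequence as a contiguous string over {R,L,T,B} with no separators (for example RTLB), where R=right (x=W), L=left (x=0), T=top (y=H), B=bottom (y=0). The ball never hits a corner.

1. t=1 → T at (7,11); v=(1,-3)
2. t=11/3 → B at (32/3,0); v=(1,3)
3. t=1/3 → R at (11,1); v=(-1,3)

Final position: (11,1)
Wall sequence: TBR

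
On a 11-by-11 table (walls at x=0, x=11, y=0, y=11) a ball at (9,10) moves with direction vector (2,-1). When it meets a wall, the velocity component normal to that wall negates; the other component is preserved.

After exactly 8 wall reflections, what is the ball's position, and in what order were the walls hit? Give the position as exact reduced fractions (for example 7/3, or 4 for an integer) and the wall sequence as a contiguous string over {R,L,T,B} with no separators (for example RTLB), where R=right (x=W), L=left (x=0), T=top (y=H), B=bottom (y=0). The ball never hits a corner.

1. t=1 → R at (11,9); v=(-2,-1)
2. t=11/2 → L at (0,7/2); v=(2,-1)
3. t=7/2 → B at (7,0); v=(2,1)
4. t=2 → R at (11,2); v=(-2,1)
5. t=11/2 → L at (0,15/2); v=(2,1)
6. t=7/2 → T at (7,11); v=(2,-1)
7. t=2 → R at (11,9); v=(-2,-1)
8. t=11/2 → L at (0,7/2); v=(2,-1)

Final position: (0,7/2)
Wall sequence: RLBRLTRL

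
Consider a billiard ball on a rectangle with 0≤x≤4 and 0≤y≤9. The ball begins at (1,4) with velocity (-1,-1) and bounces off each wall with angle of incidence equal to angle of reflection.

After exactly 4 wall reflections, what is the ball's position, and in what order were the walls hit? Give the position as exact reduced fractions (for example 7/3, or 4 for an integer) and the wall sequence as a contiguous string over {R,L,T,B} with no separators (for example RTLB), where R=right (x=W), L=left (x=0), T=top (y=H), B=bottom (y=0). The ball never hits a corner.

1. t=1 → L at (0,3); v=(1,-1)
2. t=3 → B at (3,0); v=(1,1)
3. t=1 → R at (4,1); v=(-1,1)
4. t=4 → L at (0,5); v=(1,1)

Final position: (0,5)
Wall sequence: LBRL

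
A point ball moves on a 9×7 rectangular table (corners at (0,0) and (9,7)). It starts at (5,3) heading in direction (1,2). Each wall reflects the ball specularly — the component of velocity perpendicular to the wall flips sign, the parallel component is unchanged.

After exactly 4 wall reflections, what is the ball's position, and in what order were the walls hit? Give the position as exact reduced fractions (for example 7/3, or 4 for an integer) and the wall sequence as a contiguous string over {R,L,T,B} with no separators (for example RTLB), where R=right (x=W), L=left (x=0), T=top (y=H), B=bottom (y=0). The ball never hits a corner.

1. t=2 → T at (7,7); v=(1,-2)
2. t=2 → R at (9,3); v=(-1,-2)
3. t=3/2 → B at (15/2,0); v=(-1,2)
4. t=7/2 → T at (4,7); v=(-1,-2)

Final position: (4,7)
Wall sequence: TRBT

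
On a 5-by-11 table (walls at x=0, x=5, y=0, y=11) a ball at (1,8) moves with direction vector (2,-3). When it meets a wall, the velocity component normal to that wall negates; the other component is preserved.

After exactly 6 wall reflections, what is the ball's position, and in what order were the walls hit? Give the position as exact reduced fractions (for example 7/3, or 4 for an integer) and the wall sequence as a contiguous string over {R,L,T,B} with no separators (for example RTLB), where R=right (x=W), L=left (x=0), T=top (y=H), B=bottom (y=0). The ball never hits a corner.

Final position: (0,3/2)
Wall sequence: RBLTRL

1. t=2 → R at (5,2); v=(-2,-3)
2. t=2/3 → B at (11/3,0); v=(-2,3)
3. t=11/6 → L at (0,11/2); v=(2,3)
4. t=11/6 → T at (11/3,11); v=(2,-3)
5. t=2/3 → R at (5,9); v=(-2,-3)
6. t=5/2 → L at (0,3/2); v=(2,-3)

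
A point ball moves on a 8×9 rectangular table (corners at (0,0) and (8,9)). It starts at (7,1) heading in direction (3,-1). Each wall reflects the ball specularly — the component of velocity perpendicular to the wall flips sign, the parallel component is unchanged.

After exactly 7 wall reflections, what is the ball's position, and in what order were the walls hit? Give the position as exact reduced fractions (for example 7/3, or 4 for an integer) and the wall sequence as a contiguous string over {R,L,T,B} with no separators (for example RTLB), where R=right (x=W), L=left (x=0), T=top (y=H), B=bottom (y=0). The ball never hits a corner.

1. t=1/3 → R at (8,2/3); v=(-3,-1)
2. t=2/3 → B at (6,0); v=(-3,1)
3. t=2 → L at (0,2); v=(3,1)
4. t=8/3 → R at (8,14/3); v=(-3,1)
5. t=8/3 → L at (0,22/3); v=(3,1)
6. t=5/3 → T at (5,9); v=(3,-1)
7. t=1 → R at (8,8); v=(-3,-1)

Final position: (8,8)
Wall sequence: RBLRLTR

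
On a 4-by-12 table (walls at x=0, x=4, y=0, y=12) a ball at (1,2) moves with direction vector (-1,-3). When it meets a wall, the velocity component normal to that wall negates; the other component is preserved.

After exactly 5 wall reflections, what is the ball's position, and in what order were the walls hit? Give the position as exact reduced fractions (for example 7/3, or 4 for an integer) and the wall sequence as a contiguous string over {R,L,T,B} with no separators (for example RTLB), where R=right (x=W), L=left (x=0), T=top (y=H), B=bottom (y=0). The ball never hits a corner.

1. t=2/3 → B at (1/3,0); v=(-1,3)
2. t=1/3 → L at (0,1); v=(1,3)
3. t=11/3 → T at (11/3,12); v=(1,-3)
4. t=1/3 → R at (4,11); v=(-1,-3)
5. t=11/3 → B at (1/3,0); v=(-1,3)

Final position: (1/3,0)
Wall sequence: BLTRB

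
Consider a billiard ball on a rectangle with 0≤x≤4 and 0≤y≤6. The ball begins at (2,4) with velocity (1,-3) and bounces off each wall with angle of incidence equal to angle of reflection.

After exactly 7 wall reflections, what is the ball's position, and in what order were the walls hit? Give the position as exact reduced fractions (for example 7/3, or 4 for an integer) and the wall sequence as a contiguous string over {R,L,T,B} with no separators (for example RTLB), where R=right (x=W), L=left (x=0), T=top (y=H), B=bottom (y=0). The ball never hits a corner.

Final position: (10/3,0)
Wall sequence: BRTBLTB

1. t=4/3 → B at (10/3,0); v=(1,3)
2. t=2/3 → R at (4,2); v=(-1,3)
3. t=4/3 → T at (8/3,6); v=(-1,-3)
4. t=2 → B at (2/3,0); v=(-1,3)
5. t=2/3 → L at (0,2); v=(1,3)
6. t=4/3 → T at (4/3,6); v=(1,-3)
7. t=2 → B at (10/3,0); v=(1,3)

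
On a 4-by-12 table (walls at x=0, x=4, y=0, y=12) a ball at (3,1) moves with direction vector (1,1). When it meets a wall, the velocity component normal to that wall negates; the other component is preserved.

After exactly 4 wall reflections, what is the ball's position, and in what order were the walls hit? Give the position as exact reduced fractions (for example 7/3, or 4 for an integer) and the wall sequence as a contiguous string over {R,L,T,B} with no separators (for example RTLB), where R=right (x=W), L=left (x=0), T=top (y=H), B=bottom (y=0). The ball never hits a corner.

1. t=1 → R at (4,2); v=(-1,1)
2. t=4 → L at (0,6); v=(1,1)
3. t=4 → R at (4,10); v=(-1,1)
4. t=2 → T at (2,12); v=(-1,-1)

Final position: (2,12)
Wall sequence: RLRT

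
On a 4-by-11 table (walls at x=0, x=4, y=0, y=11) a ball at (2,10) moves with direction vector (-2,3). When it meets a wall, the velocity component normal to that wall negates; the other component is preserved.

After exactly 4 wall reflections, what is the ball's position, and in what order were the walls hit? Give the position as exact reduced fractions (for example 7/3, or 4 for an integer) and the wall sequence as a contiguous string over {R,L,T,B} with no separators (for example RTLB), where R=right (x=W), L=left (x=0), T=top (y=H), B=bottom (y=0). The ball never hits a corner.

1. t=1/3 → T at (4/3,11); v=(-2,-3)
2. t=2/3 → L at (0,9); v=(2,-3)
3. t=2 → R at (4,3); v=(-2,-3)
4. t=1 → B at (2,0); v=(-2,3)

Final position: (2,0)
Wall sequence: TLRB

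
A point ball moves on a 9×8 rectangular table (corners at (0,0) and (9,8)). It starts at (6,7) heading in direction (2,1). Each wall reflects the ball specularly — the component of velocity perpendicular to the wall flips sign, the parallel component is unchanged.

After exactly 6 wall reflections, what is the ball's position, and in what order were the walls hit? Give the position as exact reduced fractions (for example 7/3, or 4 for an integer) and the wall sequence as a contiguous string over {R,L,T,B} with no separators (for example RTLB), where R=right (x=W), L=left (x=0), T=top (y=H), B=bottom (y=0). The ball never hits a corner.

Final position: (0,6)
Wall sequence: TRLBRL

1. t=1 → T at (8,8); v=(2,-1)
2. t=1/2 → R at (9,15/2); v=(-2,-1)
3. t=9/2 → L at (0,3); v=(2,-1)
4. t=3 → B at (6,0); v=(2,1)
5. t=3/2 → R at (9,3/2); v=(-2,1)
6. t=9/2 → L at (0,6); v=(2,1)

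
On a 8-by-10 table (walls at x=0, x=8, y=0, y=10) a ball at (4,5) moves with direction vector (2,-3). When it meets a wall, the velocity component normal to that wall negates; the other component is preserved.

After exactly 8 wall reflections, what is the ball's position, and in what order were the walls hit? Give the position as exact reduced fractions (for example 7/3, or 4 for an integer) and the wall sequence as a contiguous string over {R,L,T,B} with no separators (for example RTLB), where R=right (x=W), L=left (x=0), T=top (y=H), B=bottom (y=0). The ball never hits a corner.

Final position: (0,3)
Wall sequence: BRTLBRTL

1. t=5/3 → B at (22/3,0); v=(2,3)
2. t=1/3 → R at (8,1); v=(-2,3)
3. t=3 → T at (2,10); v=(-2,-3)
4. t=1 → L at (0,7); v=(2,-3)
5. t=7/3 → B at (14/3,0); v=(2,3)
6. t=5/3 → R at (8,5); v=(-2,3)
7. t=5/3 → T at (14/3,10); v=(-2,-3)
8. t=7/3 → L at (0,3); v=(2,-3)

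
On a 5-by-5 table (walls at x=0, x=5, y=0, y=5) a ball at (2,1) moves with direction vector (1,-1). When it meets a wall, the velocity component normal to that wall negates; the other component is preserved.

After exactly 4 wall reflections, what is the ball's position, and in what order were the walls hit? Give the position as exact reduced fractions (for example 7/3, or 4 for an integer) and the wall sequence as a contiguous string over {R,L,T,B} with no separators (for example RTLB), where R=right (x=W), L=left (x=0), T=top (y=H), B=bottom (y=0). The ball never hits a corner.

1. t=1 → B at (3,0); v=(1,1)
2. t=2 → R at (5,2); v=(-1,1)
3. t=3 → T at (2,5); v=(-1,-1)
4. t=2 → L at (0,3); v=(1,-1)

Final position: (0,3)
Wall sequence: BRTL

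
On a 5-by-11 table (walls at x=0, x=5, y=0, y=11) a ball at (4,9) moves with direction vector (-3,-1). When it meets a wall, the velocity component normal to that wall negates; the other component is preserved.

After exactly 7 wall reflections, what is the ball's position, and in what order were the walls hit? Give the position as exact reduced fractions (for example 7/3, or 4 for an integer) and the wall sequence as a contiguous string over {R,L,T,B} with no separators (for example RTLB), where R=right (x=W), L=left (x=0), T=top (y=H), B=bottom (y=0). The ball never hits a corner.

Final position: (5,2/3)
Wall sequence: LRLRLBR

1. t=4/3 → L at (0,23/3); v=(3,-1)
2. t=5/3 → R at (5,6); v=(-3,-1)
3. t=5/3 → L at (0,13/3); v=(3,-1)
4. t=5/3 → R at (5,8/3); v=(-3,-1)
5. t=5/3 → L at (0,1); v=(3,-1)
6. t=1 → B at (3,0); v=(3,1)
7. t=2/3 → R at (5,2/3); v=(-3,1)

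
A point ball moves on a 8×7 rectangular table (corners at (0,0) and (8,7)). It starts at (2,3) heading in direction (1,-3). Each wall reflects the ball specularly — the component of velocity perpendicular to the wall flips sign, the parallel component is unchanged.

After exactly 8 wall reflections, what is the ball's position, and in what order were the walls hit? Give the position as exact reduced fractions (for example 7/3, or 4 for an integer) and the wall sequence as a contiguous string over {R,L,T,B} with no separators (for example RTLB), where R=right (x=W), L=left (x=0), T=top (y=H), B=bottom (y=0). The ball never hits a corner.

Final position: (0,3)
Wall sequence: BTBRTBTL

1. t=1 → B at (3,0); v=(1,3)
2. t=7/3 → T at (16/3,7); v=(1,-3)
3. t=7/3 → B at (23/3,0); v=(1,3)
4. t=1/3 → R at (8,1); v=(-1,3)
5. t=2 → T at (6,7); v=(-1,-3)
6. t=7/3 → B at (11/3,0); v=(-1,3)
7. t=7/3 → T at (4/3,7); v=(-1,-3)
8. t=4/3 → L at (0,3); v=(1,-3)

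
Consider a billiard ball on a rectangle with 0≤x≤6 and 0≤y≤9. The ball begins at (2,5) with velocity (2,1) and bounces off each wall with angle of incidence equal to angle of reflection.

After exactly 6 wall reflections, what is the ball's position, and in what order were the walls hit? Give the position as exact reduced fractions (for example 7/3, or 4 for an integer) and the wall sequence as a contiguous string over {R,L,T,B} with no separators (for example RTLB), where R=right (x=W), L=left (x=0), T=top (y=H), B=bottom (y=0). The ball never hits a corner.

Final position: (4,0)
Wall sequence: RTLRLB

1. t=2 → R at (6,7); v=(-2,1)
2. t=2 → T at (2,9); v=(-2,-1)
3. t=1 → L at (0,8); v=(2,-1)
4. t=3 → R at (6,5); v=(-2,-1)
5. t=3 → L at (0,2); v=(2,-1)
6. t=2 → B at (4,0); v=(2,1)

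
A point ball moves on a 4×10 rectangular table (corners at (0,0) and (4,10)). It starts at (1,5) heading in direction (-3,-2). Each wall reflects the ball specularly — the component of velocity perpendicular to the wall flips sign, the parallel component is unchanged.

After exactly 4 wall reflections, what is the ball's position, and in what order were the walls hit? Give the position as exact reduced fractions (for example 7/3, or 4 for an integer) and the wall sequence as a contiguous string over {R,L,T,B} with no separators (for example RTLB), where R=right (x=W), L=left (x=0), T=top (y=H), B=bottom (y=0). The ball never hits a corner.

1. t=1/3 → L at (0,13/3); v=(3,-2)
2. t=4/3 → R at (4,5/3); v=(-3,-2)
3. t=5/6 → B at (3/2,0); v=(-3,2)
4. t=1/2 → L at (0,1); v=(3,2)

Final position: (0,1)
Wall sequence: LRBL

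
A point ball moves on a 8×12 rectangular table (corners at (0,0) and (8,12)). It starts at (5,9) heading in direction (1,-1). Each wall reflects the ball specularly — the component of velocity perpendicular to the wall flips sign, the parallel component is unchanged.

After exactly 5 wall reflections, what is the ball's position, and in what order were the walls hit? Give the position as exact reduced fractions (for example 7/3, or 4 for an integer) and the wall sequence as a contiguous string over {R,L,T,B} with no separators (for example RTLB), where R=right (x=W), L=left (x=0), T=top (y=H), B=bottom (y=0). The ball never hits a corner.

1. t=3 → R at (8,6); v=(-1,-1)
2. t=6 → B at (2,0); v=(-1,1)
3. t=2 → L at (0,2); v=(1,1)
4. t=8 → R at (8,10); v=(-1,1)
5. t=2 → T at (6,12); v=(-1,-1)

Final position: (6,12)
Wall sequence: RBLRT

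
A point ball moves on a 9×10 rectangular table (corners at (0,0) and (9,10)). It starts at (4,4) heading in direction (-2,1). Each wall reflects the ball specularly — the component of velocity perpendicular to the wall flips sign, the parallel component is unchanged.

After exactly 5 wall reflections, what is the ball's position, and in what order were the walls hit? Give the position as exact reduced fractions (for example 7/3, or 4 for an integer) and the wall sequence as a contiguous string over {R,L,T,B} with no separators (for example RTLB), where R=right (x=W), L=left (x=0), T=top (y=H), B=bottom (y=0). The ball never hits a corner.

1. t=2 → L at (0,6); v=(2,1)
2. t=4 → T at (8,10); v=(2,-1)
3. t=1/2 → R at (9,19/2); v=(-2,-1)
4. t=9/2 → L at (0,5); v=(2,-1)
5. t=9/2 → R at (9,1/2); v=(-2,-1)

Final position: (9,1/2)
Wall sequence: LTRLR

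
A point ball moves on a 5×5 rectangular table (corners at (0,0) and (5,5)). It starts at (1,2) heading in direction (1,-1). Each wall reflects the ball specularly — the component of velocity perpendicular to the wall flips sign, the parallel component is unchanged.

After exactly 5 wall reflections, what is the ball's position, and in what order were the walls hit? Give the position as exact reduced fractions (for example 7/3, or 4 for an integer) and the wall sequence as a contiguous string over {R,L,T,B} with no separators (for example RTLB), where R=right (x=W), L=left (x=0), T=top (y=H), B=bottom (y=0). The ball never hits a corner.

Final position: (3,0)
Wall sequence: BRTLB

1. t=2 → B at (3,0); v=(1,1)
2. t=2 → R at (5,2); v=(-1,1)
3. t=3 → T at (2,5); v=(-1,-1)
4. t=2 → L at (0,3); v=(1,-1)
5. t=3 → B at (3,0); v=(1,1)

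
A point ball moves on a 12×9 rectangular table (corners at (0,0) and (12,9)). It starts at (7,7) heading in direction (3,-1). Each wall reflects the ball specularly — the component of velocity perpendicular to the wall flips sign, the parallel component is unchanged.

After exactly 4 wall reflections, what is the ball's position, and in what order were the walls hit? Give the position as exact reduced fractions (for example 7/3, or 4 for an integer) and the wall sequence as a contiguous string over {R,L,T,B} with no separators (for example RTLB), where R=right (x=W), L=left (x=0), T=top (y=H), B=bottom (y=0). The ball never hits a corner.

Final position: (12,8/3)
Wall sequence: RLBR

1. t=5/3 → R at (12,16/3); v=(-3,-1)
2. t=4 → L at (0,4/3); v=(3,-1)
3. t=4/3 → B at (4,0); v=(3,1)
4. t=8/3 → R at (12,8/3); v=(-3,1)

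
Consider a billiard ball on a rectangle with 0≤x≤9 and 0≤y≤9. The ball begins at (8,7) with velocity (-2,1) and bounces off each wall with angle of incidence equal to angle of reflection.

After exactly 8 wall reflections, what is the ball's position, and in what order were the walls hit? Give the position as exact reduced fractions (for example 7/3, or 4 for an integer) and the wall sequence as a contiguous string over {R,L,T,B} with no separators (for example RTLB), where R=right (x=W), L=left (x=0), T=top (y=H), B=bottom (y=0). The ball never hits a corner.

Final position: (0,7)
Wall sequence: TLRBLRTL

1. t=2 → T at (4,9); v=(-2,-1)
2. t=2 → L at (0,7); v=(2,-1)
3. t=9/2 → R at (9,5/2); v=(-2,-1)
4. t=5/2 → B at (4,0); v=(-2,1)
5. t=2 → L at (0,2); v=(2,1)
6. t=9/2 → R at (9,13/2); v=(-2,1)
7. t=5/2 → T at (4,9); v=(-2,-1)
8. t=2 → L at (0,7); v=(2,-1)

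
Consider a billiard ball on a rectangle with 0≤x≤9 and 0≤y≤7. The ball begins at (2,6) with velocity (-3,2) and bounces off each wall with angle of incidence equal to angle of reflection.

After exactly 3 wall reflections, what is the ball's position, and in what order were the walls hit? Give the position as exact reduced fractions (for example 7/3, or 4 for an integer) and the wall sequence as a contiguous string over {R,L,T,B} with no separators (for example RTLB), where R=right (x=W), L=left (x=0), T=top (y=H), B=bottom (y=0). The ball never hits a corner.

1. t=1/2 → T at (1/2,7); v=(-3,-2)
2. t=1/6 → L at (0,20/3); v=(3,-2)
3. t=3 → R at (9,2/3); v=(-3,-2)

Final position: (9,2/3)
Wall sequence: TLR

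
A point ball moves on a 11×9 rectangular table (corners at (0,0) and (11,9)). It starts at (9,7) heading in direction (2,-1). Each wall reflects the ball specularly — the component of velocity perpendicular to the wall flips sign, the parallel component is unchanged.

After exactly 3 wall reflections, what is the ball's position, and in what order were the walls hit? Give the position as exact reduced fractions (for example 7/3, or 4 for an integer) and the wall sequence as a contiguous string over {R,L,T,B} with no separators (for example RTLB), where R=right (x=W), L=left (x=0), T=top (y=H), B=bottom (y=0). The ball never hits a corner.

Final position: (1,0)
Wall sequence: RLB

1. t=1 → R at (11,6); v=(-2,-1)
2. t=11/2 → L at (0,1/2); v=(2,-1)
3. t=1/2 → B at (1,0); v=(2,1)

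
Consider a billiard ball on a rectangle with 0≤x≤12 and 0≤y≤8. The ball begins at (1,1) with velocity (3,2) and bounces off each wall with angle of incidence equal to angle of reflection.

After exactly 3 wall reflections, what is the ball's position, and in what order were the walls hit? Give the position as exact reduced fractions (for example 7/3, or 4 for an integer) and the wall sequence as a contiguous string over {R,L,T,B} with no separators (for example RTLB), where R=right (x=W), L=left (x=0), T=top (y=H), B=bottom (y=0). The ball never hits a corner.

1. t=7/2 → T at (23/2,8); v=(3,-2)
2. t=1/6 → R at (12,23/3); v=(-3,-2)
3. t=23/6 → B at (1/2,0); v=(-3,2)

Final position: (1/2,0)
Wall sequence: TRB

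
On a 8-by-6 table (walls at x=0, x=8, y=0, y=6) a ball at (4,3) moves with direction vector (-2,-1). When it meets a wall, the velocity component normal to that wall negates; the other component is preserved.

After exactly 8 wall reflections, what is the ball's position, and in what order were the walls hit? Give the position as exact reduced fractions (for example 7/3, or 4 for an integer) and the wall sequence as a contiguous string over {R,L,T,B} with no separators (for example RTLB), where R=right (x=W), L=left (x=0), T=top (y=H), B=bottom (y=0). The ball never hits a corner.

Final position: (0,3)
Wall sequence: LBRTLRBL

1. t=2 → L at (0,1); v=(2,-1)
2. t=1 → B at (2,0); v=(2,1)
3. t=3 → R at (8,3); v=(-2,1)
4. t=3 → T at (2,6); v=(-2,-1)
5. t=1 → L at (0,5); v=(2,-1)
6. t=4 → R at (8,1); v=(-2,-1)
7. t=1 → B at (6,0); v=(-2,1)
8. t=3 → L at (0,3); v=(2,1)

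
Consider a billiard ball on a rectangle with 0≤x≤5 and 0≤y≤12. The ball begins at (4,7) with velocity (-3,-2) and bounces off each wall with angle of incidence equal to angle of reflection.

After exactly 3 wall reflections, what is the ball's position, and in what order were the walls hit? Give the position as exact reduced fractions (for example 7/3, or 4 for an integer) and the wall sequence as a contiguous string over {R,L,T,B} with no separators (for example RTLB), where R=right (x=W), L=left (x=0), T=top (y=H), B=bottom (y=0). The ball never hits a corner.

1. t=4/3 → L at (0,13/3); v=(3,-2)
2. t=5/3 → R at (5,1); v=(-3,-2)
3. t=1/2 → B at (7/2,0); v=(-3,2)

Final position: (7/2,0)
Wall sequence: LRB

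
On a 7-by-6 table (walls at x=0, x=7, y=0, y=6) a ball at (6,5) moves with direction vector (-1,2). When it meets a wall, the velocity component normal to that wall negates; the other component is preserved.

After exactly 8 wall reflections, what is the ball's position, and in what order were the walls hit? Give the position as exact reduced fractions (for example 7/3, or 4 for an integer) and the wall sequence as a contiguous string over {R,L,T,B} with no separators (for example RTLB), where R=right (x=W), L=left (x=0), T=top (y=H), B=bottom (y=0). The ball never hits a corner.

Final position: (9/2,0)
Wall sequence: TBLTBTRB

1. t=1/2 → T at (11/2,6); v=(-1,-2)
2. t=3 → B at (5/2,0); v=(-1,2)
3. t=5/2 → L at (0,5); v=(1,2)
4. t=1/2 → T at (1/2,6); v=(1,-2)
5. t=3 → B at (7/2,0); v=(1,2)
6. t=3 → T at (13/2,6); v=(1,-2)
7. t=1/2 → R at (7,5); v=(-1,-2)
8. t=5/2 → B at (9/2,0); v=(-1,2)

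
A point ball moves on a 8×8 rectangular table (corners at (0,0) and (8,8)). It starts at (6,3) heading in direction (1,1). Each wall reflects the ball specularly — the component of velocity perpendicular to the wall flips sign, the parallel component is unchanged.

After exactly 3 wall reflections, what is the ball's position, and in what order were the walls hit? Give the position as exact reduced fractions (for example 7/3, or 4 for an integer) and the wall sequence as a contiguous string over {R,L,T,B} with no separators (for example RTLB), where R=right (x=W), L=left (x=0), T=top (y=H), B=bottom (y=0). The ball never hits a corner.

Final position: (0,3)
Wall sequence: RTL

1. t=2 → R at (8,5); v=(-1,1)
2. t=3 → T at (5,8); v=(-1,-1)
3. t=5 → L at (0,3); v=(1,-1)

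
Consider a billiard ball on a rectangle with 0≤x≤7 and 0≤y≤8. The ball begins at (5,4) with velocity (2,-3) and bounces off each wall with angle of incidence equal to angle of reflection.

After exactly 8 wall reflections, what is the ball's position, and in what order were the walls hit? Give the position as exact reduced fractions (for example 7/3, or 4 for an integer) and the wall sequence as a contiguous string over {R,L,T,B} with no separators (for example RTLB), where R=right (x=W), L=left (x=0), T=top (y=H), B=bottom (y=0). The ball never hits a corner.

Final position: (0,3/2)
Wall sequence: RBTLBRTL

1. t=1 → R at (7,1); v=(-2,-3)
2. t=1/3 → B at (19/3,0); v=(-2,3)
3. t=8/3 → T at (1,8); v=(-2,-3)
4. t=1/2 → L at (0,13/2); v=(2,-3)
5. t=13/6 → B at (13/3,0); v=(2,3)
6. t=4/3 → R at (7,4); v=(-2,3)
7. t=4/3 → T at (13/3,8); v=(-2,-3)
8. t=13/6 → L at (0,3/2); v=(2,-3)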